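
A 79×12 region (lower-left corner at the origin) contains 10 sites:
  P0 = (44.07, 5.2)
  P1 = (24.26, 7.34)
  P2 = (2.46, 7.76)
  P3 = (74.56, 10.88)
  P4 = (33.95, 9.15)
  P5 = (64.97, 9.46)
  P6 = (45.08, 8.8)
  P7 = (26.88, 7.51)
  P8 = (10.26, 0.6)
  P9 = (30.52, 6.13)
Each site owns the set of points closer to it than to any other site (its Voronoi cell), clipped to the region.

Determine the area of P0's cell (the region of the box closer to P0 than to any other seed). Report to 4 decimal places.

1. box [0,79]×[0,12]: [(0, 0) (79, 0) (79, 12) (0, 12)]
2. ⊥bis P0·P1 via (34.165,6.27): [(33.4877, 0) (79, 0) (79, 12) (34.784, 12)]  |A|=538.37
3. ⊥bis P0·P2 via (23.265,6.48): [(33.4877, 0) (79, 0) (79, 12) (34.784, 12)]  |A|=538.37
4. ⊥bis P0·P3 via (59.315,8.04): [(33.4877, 0) (60.8128, 0) (58.5773, 12) (34.784, 12)]  |A|=306.7104
5. ⊥bis P0·P4 via (39.01,7.175): [(36.2095, 0) (60.8128, 0) (58.5773, 12) (40.8933, 12)]  |A|=253.7239
6. ⊥bis P0·P5 via (54.52,7.33): [(36.2095, 0) (56.0141, 0) (53.5681, 12) (40.8933, 12)]  |A|=194.8765
7. ⊥bis P0·P6 via (44.575,7): [(39.4977, 8.4245) (36.2095, 0) (56.0141, 0) (55.1945, 4.0206)]  |A|=113.1726
8. ⊥bis P0·P7 via (35.475,6.355): [(39.4977, 8.4245) (36.2095, 0) (56.0141, 0) (55.1945, 4.0206)]  |A|=113.1726
9. ⊥bis P0·P8 via (27.165,2.9): [(39.4977, 8.4245) (36.2095, 0) (56.0141, 0) (55.1945, 4.0206)]  |A|=113.1726
10. ⊥bis P0·P9 via (37.295,5.665): [(39.4977, 8.4245) (37.0548, 2.1658) (36.9062, 0) (56.0141, 0) (55.1945, 4.0206)]  |A|=112.4181
11. canonical 5-gon: [(39.4977, 8.4245) (37.0548, 2.1658) (36.9062, 0) (56.0141, 0) (55.1945, 4.0206)]
12. shoelace: 112.4181

Area of P0's cell: 112.4181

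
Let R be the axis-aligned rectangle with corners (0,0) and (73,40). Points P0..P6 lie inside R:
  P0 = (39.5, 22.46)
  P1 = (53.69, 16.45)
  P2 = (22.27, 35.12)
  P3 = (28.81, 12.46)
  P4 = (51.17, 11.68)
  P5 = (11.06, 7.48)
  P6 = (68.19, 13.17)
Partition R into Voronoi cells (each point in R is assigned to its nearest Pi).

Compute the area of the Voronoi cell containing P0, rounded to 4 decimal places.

Area of P0's cell: 439.2076

1. box [0,73]×[0,40]: [(0, 0) (73, 0) (73, 40) (0, 40)]
2. ⊥bis P0·P1 via (46.595,19.455): [(0, 0) (38.3551, 0) (55.2966, 40) (0, 40)]  |A|=1873.0331
3. ⊥bis P0·P2 via (30.885,28.79): [(9.7311, 0) (38.3551, 0) (55.2966, 40) (39.1217, 40)]  |A|=895.9765
4. ⊥bis P0·P3 via (34.155,17.46): [(27.661, 24.4021) (42.1364, 8.9279) (55.2966, 40) (39.1217, 40)]  |A|=452.8596
5. ⊥bis P0·P4 via (45.335,17.07): [(27.661, 24.4021) (39.9615, 11.2529) (45.7964, 17.5695) (55.2966, 40) (39.1217, 40)]  |A|=439.2076
6. ⊥bis P0·P5 via (25.28,14.97): [(27.661, 24.4021) (39.9615, 11.2529) (45.7964, 17.5695) (55.2966, 40) (39.1217, 40)]  |A|=439.2076
7. ⊥bis P0·P6 via (53.845,17.815): [(27.661, 24.4021) (39.9615, 11.2529) (45.7964, 17.5695) (55.2966, 40) (39.1217, 40)]  |A|=439.2076
8. canonical 5-gon: [(27.661, 24.4021) (39.9615, 11.2529) (45.7964, 17.5695) (55.2966, 40) (39.1217, 40)]
9. shoelace: 439.2076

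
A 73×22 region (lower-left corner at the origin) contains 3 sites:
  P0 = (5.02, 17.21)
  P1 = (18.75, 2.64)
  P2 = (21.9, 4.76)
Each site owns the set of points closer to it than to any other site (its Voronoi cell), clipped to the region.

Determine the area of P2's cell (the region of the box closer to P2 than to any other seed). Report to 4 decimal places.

Area of P2's cell: 1201.6114

1. box [0,73]×[0,22]: [(0, 0) (73, 0) (73, 22) (0, 22)]
2. ⊥bis P2·P0 via (13.46,10.985): [(5.3579, 0) (73, 0) (73, 22) (21.5842, 22)]  |A|=1309.6366
3. ⊥bis P2·P1 via (20.325,3.7): [(14.4859, 12.376) (22.8152, 0) (73, 0) (73, 22) (21.5842, 22)]  |A|=1201.6114
4. canonical 5-gon: [(14.4859, 12.376) (22.8152, 0) (73, 0) (73, 22) (21.5842, 22)]
5. shoelace: 1201.6114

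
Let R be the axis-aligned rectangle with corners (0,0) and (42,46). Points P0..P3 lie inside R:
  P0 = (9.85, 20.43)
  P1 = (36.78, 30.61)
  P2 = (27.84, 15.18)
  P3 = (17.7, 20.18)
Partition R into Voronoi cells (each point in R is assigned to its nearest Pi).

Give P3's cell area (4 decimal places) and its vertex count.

1. box [0,42]×[0,46]: [(0, 0) (42, 0) (42, 46) (0, 46)]
2. ⊥bis P3·P0 via (13.775,20.305): [(13.1283, 0) (42, 0) (42, 46) (14.5933, 46)]  |A|=1294.4019
3. ⊥bis P3·P1 via (27.24,25.395): [(13.1283, 0) (41.1221, 0) (15.9764, 46) (14.5933, 46)]  |A|=675.6659
4. ⊥bis P3·P2 via (22.77,17.68): [(13.1283, 0) (14.0521, 0) (26.89, 26.0353) (15.9764, 46) (14.5933, 46)]  |A|=323.2777
5. canonical 5-gon: [(13.1283, 0) (14.0521, 0) (26.89, 26.0353) (15.9764, 46) (14.5933, 46)]
6. shoelace: 323.2777

Area of P3's cell: 323.2777 (5 vertices)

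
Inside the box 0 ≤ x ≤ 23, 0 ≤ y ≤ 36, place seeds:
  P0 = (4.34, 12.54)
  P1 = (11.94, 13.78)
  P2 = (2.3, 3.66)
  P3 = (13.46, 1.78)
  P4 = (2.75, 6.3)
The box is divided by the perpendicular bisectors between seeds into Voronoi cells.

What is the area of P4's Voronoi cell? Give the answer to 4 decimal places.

Area of P4's cell: 40.2457

1. box [0,23]×[0,36]: [(0, 0) (23, 0) (23, 36) (0, 36)]
2. ⊥bis P4·P0 via (3.545,9.42): [(0, 10.3233) (0, 0) (23, 0) (23, 4.4627)]  |A|=170.0391
3. ⊥bis P4·P1 via (7.345,10.04): [(8.976, 8.0361) (0, 10.3233) (0, 0) (15.5168, 0)]  |A|=108.6787
4. ⊥bis P4·P2 via (2.525,4.98): [(12.9033, 3.211) (8.976, 8.0361) (0, 10.3233) (0, 5.4104)]  |A|=48.8606
5. ⊥bis P4·P3 via (8.105,4.04): [(8.1006, 4.0296) (9.513, 7.3763) (8.976, 8.0361) (0, 10.3233) (0, 5.4104)]  |A|=40.2457
6. canonical 5-gon: [(8.1006, 4.0296) (9.513, 7.3763) (8.976, 8.0361) (0, 10.3233) (0, 5.4104)]
7. shoelace: 40.2457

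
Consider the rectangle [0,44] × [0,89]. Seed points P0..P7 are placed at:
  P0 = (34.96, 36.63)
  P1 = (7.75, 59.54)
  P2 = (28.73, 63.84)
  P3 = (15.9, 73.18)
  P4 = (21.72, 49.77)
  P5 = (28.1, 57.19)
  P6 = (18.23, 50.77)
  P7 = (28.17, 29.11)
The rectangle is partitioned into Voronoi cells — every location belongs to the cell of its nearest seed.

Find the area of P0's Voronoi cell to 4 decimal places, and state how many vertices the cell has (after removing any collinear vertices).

Area of P0's cell: 318.4329 (4 vertices)

1. box [0,44]×[0,89]: [(0, 0) (44, 0) (44, 89) (0, 89)]
2. ⊥bis P0·P1 via (21.355,48.085): [(0, 22.7219) (0, 0) (44, 0) (44, 74.9803)]  |A|=2149.4467
3. ⊥bis P0·P2 via (31.845,50.235): [(21.0924, 47.7731) (0, 22.7219) (0, 0) (44, 0) (44, 53.018)]  |A|=1897.8951
4. ⊥bis P0·P3 via (25.43,54.905): [(21.0924, 47.7731) (0, 22.7219) (0, 0) (44, 0) (44, 53.018)]  |A|=1897.8951
5. ⊥bis P0·P4 via (28.34,43.2): [(36.3442, 51.2651) (0, 14.6443) (0, 0) (44, 0) (44, 53.018)]  |A|=1596.8983
6. ⊥bis P0·P5 via (31.53,46.91): [(32.2655, 47.1554) (0, 14.6443) (0, 0) (44, 0) (44, 51.0707)]  |A|=1573.3162
7. ⊥bis P0·P6 via (26.595,43.7): [(32.2655, 47.1554) (13.7316, 28.4804) (0, 12.2336) (0, 0) (44, 0) (44, 51.0707)]  |A|=1556.765
8. ⊥bis P0·P7 via (31.565,32.87): [(32.2655, 47.1554) (24.4573, 39.2877) (44, 21.6421) (44, 51.0707)]  |A|=318.4329
9. canonical 4-gon: [(32.2655, 47.1554) (24.4573, 39.2877) (44, 21.6421) (44, 51.0707)]
10. shoelace: 318.4329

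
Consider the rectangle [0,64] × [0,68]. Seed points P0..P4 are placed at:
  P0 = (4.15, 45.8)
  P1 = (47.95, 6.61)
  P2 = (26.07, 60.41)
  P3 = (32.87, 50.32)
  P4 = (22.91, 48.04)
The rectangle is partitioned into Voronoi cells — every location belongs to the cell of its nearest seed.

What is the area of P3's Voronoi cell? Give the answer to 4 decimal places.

1. box [0,64]×[0,68]: [(0, 0) (64, 0) (64, 68) (0, 68)]
2. ⊥bis P3·P0 via (18.51,48.06): [(26.0738, 0) (64, 0) (64, 68) (15.3718, 68)]  |A|=2942.8506
3. ⊥bis P3·P1 via (40.41,28.465): [(22.5629, 22.3077) (64, 36.6036) (64, 68) (15.3718, 68)]  |A|=1761.4538
4. ⊥bis P3·P2 via (29.47,55.365): [(18.5216, 47.9865) (22.5629, 22.3077) (64, 36.6036) (64, 68) (48.2181, 68)]  |A|=1432.7686
5. ⊥bis P3·P4 via (27.89,49.18): [(26.8746, 53.6158) (33.2013, 25.978) (64, 36.6036) (64, 68) (48.2181, 68)]  |A|=1155.5251
6. canonical 5-gon: [(26.8746, 53.6158) (33.2013, 25.978) (64, 36.6036) (64, 68) (48.2181, 68)]
7. shoelace: 1155.5251

Area of P3's cell: 1155.5251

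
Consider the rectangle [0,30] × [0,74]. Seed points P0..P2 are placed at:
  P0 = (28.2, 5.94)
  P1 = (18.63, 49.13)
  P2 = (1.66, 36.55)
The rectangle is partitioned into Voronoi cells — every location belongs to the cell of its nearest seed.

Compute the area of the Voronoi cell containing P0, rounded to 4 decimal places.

1. box [0,30]×[0,74]: [(0, 0) (30, 0) (30, 74) (0, 74)]
2. ⊥bis P0·P1 via (23.415,27.535): [(0, 22.3467) (0, 0) (30, 0) (30, 28.9941)]  |A|=770.1124
3. ⊥bis P0·P2 via (14.93,21.245): [(21.7622, 27.1688) (0, 8.3001) (0, 0) (30, 0) (30, 28.9941)]  |A|=617.27
4. canonical 5-gon: [(21.7622, 27.1688) (0, 8.3001) (0, 0) (30, 0) (30, 28.9941)]
5. shoelace: 617.27

Area of P0's cell: 617.2700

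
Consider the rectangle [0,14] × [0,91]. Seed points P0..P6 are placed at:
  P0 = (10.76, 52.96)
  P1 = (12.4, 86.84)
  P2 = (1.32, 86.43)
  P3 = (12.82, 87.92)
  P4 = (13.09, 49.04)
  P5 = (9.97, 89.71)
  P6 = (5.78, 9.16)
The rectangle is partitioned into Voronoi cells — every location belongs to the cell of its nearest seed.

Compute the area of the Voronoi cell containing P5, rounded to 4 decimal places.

Area of P5's cell: 28.7944

1. box [0,14]×[0,91]: [(0, 0) (14, 0) (14, 91) (0, 91)]
2. ⊥bis P5·P0 via (10.365,71.335): [(0, 71.1122) (14, 71.4131) (14, 91) (0, 91)]  |A|=276.3227
3. ⊥bis P5·P1 via (11.185,88.275): [(0, 78.8048) (14, 90.6584) (14, 91) (0, 91)]  |A|=87.7576
4. ⊥bis P5·P2 via (5.645,88.07): [(6.9325, 84.6745) (14, 90.6584) (14, 91) (4.534, 91)]  |A|=31.1457
5. ⊥bis P5·P3 via (11.395,88.815): [(6.9325, 84.6745) (10.9092, 88.0414) (12.7673, 91) (4.534, 91)]  |A|=28.7944
6. ⊥bis P5·P4 via (11.53,69.375): [(6.9325, 84.6745) (10.9092, 88.0414) (12.7673, 91) (4.534, 91)]  |A|=28.7944
7. ⊥bis P5·P6 via (7.875,49.435): [(6.9325, 84.6745) (10.9092, 88.0414) (12.7673, 91) (4.534, 91)]  |A|=28.7944
8. canonical 4-gon: [(6.9325, 84.6745) (10.9092, 88.0414) (12.7673, 91) (4.534, 91)]
9. shoelace: 28.7944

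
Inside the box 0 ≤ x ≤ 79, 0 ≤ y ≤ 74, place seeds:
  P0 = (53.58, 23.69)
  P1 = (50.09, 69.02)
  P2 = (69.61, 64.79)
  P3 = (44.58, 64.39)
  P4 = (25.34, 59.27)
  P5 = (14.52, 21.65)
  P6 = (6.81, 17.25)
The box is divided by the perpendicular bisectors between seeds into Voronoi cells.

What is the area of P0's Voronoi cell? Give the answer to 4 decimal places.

1. box [0,79]×[0,74]: [(0, 0) (79, 0) (79, 74) (0, 74)]
2. ⊥bis P0·P1 via (51.835,46.355): [(0, 42.3642) (0, 0) (79, 0) (79, 48.4465)]  |A|=3587.02
3. ⊥bis P0·P2 via (61.595,44.24): [(55.4572, 46.6339) (0, 42.3642) (0, 0) (79, 0) (79, 37.4516)]  |A|=3457.5956
4. ⊥bis P0·P3 via (49.08,44.04): [(57.394, 45.8785) (0, 33.1869) (0, 0) (79, 0) (79, 37.4516)]  |A|=3169.1552
5. ⊥bis P0·P4 via (39.46,41.48): [(57.394, 45.8785) (40.2158, 42.0798) (0, 10.1604) (0, 0) (79, 0) (79, 37.4516)]  |A|=2706.1411
6. ⊥bis P0·P5 via (34.05,22.67): [(57.394, 45.8785) (40.2158, 42.0798) (33.322, 36.6083) (35.234, 0) (79, 0) (79, 37.4516)]  |A|=1891.9301
7. ⊥bis P0·P6 via (30.195,20.47): [(57.394, 45.8785) (40.2158, 42.0798) (33.322, 36.6083) (35.234, 0) (79, 0) (79, 37.4516)]  |A|=1891.9301
8. canonical 6-gon: [(57.394, 45.8785) (40.2158, 42.0798) (33.322, 36.6083) (35.234, 0) (79, 0) (79, 37.4516)]
9. shoelace: 1891.9301

Area of P0's cell: 1891.9301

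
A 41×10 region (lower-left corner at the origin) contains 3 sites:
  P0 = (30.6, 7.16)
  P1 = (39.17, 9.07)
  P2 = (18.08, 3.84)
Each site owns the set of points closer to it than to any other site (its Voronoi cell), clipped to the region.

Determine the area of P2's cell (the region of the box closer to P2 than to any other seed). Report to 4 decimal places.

1. box [0,41]×[0,10]: [(0, 0) (41, 0) (41, 10) (0, 10)]
2. ⊥bis P2·P0 via (24.34,5.5): [(0, 0) (25.7985, 0) (23.1467, 10) (0, 10)]  |A|=244.7259
3. ⊥bis P2·P1 via (28.625,6.455): [(0, 0) (25.7985, 0) (23.1467, 10) (0, 10)]  |A|=244.7259
4. canonical 4-gon: [(0, 0) (25.7985, 0) (23.1467, 10) (0, 10)]
5. shoelace: 244.7259

Area of P2's cell: 244.7259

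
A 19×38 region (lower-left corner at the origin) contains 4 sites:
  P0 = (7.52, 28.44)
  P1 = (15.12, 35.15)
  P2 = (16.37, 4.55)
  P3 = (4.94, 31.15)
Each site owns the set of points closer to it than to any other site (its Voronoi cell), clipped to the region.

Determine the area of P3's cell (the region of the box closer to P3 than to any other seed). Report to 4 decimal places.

1. box [0,19]×[0,38]: [(0, 0) (19, 0) (19, 38) (0, 38)]
2. ⊥bis P3·P0 via (6.23,29.795): [(0, 23.8639) (14.8484, 38) (0, 38)]  |A|=104.9498
3. ⊥bis P3·P1 via (10.03,33.15): [(0, 23.8639) (9.9549, 33.3412) (8.1243, 38) (0, 38)]  |A|=89.2866
4. ⊥bis P3·P2 via (10.655,17.85): [(0, 23.8639) (9.9549, 33.3412) (8.1243, 38) (0, 38)]  |A|=89.2866
5. canonical 4-gon: [(0, 23.8639) (9.9549, 33.3412) (8.1243, 38) (0, 38)]
6. shoelace: 89.2866

Area of P3's cell: 89.2866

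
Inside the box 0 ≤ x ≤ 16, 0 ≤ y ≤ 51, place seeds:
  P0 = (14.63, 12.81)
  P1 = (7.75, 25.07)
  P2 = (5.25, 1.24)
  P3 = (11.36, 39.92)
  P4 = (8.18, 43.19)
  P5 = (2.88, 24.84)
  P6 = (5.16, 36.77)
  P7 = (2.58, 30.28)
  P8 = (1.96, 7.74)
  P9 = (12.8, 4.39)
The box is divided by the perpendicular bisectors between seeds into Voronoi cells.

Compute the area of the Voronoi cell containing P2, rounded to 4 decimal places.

Area of P2's cell: 42.9584

1. box [0,16]×[0,51]: [(0, 0) (16, 0) (16, 51) (0, 51)]
2. ⊥bis P2·P0 via (9.94,7.025): [(0, 15.0835) (0, 0) (16, 0) (16, 2.1121)]  |A|=137.5647
3. ⊥bis P2·P1 via (6.5,13.155): [(1.7662, 13.6516) (0, 13.8369) (0, 0) (16, 0) (16, 2.1121)]  |A|=136.4638
4. ⊥bis P2·P3 via (8.305,20.58): [(1.7662, 13.6516) (0, 13.8369) (0, 0) (16, 0) (16, 2.1121)]  |A|=136.4638
5. ⊥bis P2·P4 via (6.715,22.215): [(1.7662, 13.6516) (0, 13.8369) (0, 0) (16, 0) (16, 2.1121)]  |A|=136.4638
6. ⊥bis P2·P5 via (4.065,13.04): [(2.6909, 12.902) (0, 12.6318) (0, 0) (16, 0) (16, 2.1121)]  |A|=134.266
7. ⊥bis P2·P6 via (5.205,19.005): [(2.6909, 12.902) (0, 12.6318) (0, 0) (16, 0) (16, 2.1121)]  |A|=134.266
8. ⊥bis P2·P7 via (3.915,15.76): [(2.6909, 12.902) (0, 12.6318) (0, 0) (16, 0) (16, 2.1121)]  |A|=134.266
9. ⊥bis P2·P8 via (3.605,4.49): [(9.4301, 7.4384) (0, 2.6653) (0, 0) (16, 0) (16, 2.1121)]  |A|=79.0122
10. ⊥bis P2·P9 via (9.025,2.815): [(7.503, 6.463) (0, 2.6653) (0, 0) (10.1995, 0)]  |A|=42.9584
11. canonical 4-gon: [(7.503, 6.463) (0, 2.6653) (0, 0) (10.1995, 0)]
12. shoelace: 42.9584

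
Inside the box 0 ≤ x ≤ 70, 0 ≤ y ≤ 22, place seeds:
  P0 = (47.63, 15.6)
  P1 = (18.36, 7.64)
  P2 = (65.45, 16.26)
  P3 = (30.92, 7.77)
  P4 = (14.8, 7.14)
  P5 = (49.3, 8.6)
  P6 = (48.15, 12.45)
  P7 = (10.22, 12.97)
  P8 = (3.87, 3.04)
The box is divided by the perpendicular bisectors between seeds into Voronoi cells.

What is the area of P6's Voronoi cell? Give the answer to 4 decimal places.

Area of P6's cell: 64.3167

1. box [0,70]×[0,22]: [(0, 0) (70, 0) (70, 22) (0, 22)]
2. ⊥bis P6·P0 via (47.89,14.025): [(0, 6.1193) (0, 0) (70, 0) (70, 17.6749)]  |A|=832.7989
3. ⊥bis P6·P1 via (33.255,10.045): [(33.009, 11.5685) (34.8769, 0) (70, 0) (70, 17.6749)]  |A|=530.0661
4. ⊥bis P6·P2 via (56.8,14.355): [(56.5576, 15.4558) (33.009, 11.5685) (34.8769, 0) (59.9614, 0)]  |A|=333.6918
5. ⊥bis P6·P3 via (39.535,10.11): [(56.5576, 15.4558) (38.8758, 12.5369) (42.2811, 0) (59.9614, 0)]  |A|=252.4397
6. ⊥bis P6·P4 via (31.475,9.795): [(56.5576, 15.4558) (38.8758, 12.5369) (42.2811, 0) (59.9614, 0)]  |A|=252.4397
7. ⊥bis P6·P5 via (48.725,10.525): [(57.093, 13.0245) (56.5576, 15.4558) (38.8758, 12.5369) (40.1204, 7.9548)]  |A|=64.3167
8. ⊥bis P6·P7 via (29.185,12.71): [(57.093, 13.0245) (56.5576, 15.4558) (38.8758, 12.5369) (40.1204, 7.9548)]  |A|=64.3167
9. ⊥bis P6·P8 via (26.01,7.745): [(57.093, 13.0245) (56.5576, 15.4558) (38.8758, 12.5369) (40.1204, 7.9548)]  |A|=64.3167
10. canonical 4-gon: [(57.093, 13.0245) (56.5576, 15.4558) (38.8758, 12.5369) (40.1204, 7.9548)]
11. shoelace: 64.3167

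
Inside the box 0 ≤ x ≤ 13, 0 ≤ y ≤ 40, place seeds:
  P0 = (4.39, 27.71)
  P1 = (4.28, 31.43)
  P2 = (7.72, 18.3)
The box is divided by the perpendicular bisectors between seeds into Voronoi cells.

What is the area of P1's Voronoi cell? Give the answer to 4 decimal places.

Area of P1's cell: 134.7578

1. box [0,13]×[0,40]: [(0, 0) (13, 0) (13, 40) (0, 40)]
2. ⊥bis P1·P0 via (4.335,29.57): [(0, 29.4418) (13, 29.8262) (13, 40) (0, 40)]  |A|=134.7578
3. ⊥bis P1·P2 via (6,24.865): [(0, 29.4418) (13, 29.8262) (13, 40) (0, 40)]  |A|=134.7578
4. canonical 4-gon: [(0, 29.4418) (13, 29.8262) (13, 40) (0, 40)]
5. shoelace: 134.7578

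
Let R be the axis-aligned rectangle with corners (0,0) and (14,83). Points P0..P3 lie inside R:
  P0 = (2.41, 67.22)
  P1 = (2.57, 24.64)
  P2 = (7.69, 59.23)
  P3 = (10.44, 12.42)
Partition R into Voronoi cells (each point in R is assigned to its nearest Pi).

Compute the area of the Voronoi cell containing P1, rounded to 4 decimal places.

1. box [0,14]×[0,83]: [(0, 0) (14, 0) (14, 83) (0, 83)]
2. ⊥bis P1·P0 via (2.49,45.93): [(0, 45.9206) (0, 0) (14, 0) (14, 45.9733)]  |A|=643.2573
3. ⊥bis P1·P2 via (5.13,41.935): [(0, 42.6943) (0, 0) (14, 0) (14, 40.6221)]  |A|=583.2148
4. ⊥bis P1·P3 via (6.505,18.53): [(0, 42.6943) (0, 14.3406) (14, 23.357) (14, 40.6221)]  |A|=319.3317
5. canonical 4-gon: [(0, 42.6943) (0, 14.3406) (14, 23.357) (14, 40.6221)]
6. shoelace: 319.3317

Area of P1's cell: 319.3317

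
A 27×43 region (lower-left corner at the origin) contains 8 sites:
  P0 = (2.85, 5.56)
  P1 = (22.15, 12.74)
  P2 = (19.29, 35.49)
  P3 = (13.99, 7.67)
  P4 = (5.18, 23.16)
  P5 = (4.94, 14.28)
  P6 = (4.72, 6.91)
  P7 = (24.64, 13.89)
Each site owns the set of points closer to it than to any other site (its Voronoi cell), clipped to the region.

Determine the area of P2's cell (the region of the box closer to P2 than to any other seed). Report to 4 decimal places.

1. box [0,27]×[0,43]: [(0, 0) (27, 0) (27, 43) (0, 43)]
2. ⊥bis P2·P0 via (11.07,20.525): [(0, 26.6055) (27, 11.7749) (27, 43) (0, 43)]  |A|=642.8634
3. ⊥bis P2·P1 via (20.72,24.115): [(0, 26.6055) (7.5487, 22.4592) (27, 24.9045) (27, 43) (0, 43)]  |A|=515.1701
4. ⊥bis P2·P3 via (16.64,21.58): [(0, 26.6055) (5.1717, 23.7648) (10.2455, 22.7982) (27, 24.9045) (27, 43) (0, 43)]  |A|=513.0066
5. ⊥bis P2·P4 via (12.235,29.325): [(17.177, 23.6696) (27, 24.9045) (27, 43) (0.2851, 43)]  |A|=347.0811
6. ⊥bis P2·P5 via (12.115,24.885): [(17.177, 23.6696) (27, 24.9045) (27, 43) (0.2851, 43)]  |A|=347.0811
7. ⊥bis P2·P6 via (12.005,21.2): [(17.177, 23.6696) (27, 24.9045) (27, 43) (0.2851, 43)]  |A|=347.0811
8. ⊥bis P2·P7 via (21.965,24.69): [(17.177, 23.6696) (18.534, 23.8402) (27, 25.9371) (27, 43) (0.2851, 43)]  |A|=342.7101
9. canonical 5-gon: [(17.177, 23.6696) (18.534, 23.8402) (27, 25.9371) (27, 43) (0.2851, 43)]
10. shoelace: 342.7101

Area of P2's cell: 342.7101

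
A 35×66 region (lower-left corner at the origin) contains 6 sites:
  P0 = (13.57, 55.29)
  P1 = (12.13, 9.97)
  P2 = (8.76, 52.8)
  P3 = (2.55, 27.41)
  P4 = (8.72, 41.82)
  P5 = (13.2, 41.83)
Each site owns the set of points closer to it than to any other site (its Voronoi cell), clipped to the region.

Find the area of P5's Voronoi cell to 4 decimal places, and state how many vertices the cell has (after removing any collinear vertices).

Area of P5's cell: 515.7436 (6 vertices)

1. box [0,35]×[0,66]: [(0, 0) (35, 0) (35, 66) (0, 66)]
2. ⊥bis P5·P0 via (13.385,48.56): [(0, 48.9279) (0, 0) (35, 0) (35, 47.9658)]  |A|=1695.6409
3. ⊥bis P5·P1 via (12.665,25.9): [(0, 48.9279) (0, 26.3253) (35, 25.1499) (35, 47.9658)]  |A|=794.8242
4. ⊥bis P5·P2 via (10.98,47.315): [(14.0134, 48.5427) (0, 42.871) (0, 26.3253) (35, 25.1499) (35, 47.9658)]  |A|=752.3849
5. ⊥bis P5·P3 via (7.875,34.62): [(14.0134, 48.5427) (0, 42.871) (0, 40.4361) (20.0161, 25.6531) (35, 25.1499) (35, 47.9658)]  |A|=611.1635
6. ⊥bis P5·P4 via (10.96,41.825): [(14.0134, 48.5427) (10.9478, 47.302) (10.9812, 32.3259) (20.0161, 25.6531) (35, 25.1499) (35, 47.9658)]  |A|=515.7436
7. canonical 6-gon: [(14.0134, 48.5427) (10.9478, 47.302) (10.9812, 32.3259) (20.0161, 25.6531) (35, 25.1499) (35, 47.9658)]
8. shoelace: 515.7436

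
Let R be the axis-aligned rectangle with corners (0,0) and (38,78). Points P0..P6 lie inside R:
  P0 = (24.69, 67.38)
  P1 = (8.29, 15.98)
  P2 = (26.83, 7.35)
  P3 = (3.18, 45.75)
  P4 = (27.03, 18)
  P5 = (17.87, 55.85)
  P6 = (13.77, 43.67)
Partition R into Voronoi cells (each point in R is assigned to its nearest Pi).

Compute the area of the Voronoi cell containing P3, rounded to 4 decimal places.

Area of P3's cell: 236.7364

1. box [0,38]×[0,78]: [(0, 0) (38, 0) (38, 78) (0, 78)]
2. ⊥bis P3·P0 via (13.935,56.565): [(0, 70.4227) (0, 0) (38, 0) (38, 32.6335)]  |A|=1958.0678
3. ⊥bis P3·P1 via (5.735,30.865): [(34.7672, 35.8484) (0, 70.4227) (0, 29.8806)]  |A|=704.7679
4. ⊥bis P3·P2 via (15.005,26.55): [(28.3002, 34.7383) (32.9832, 37.6225) (0, 70.4227) (0, 29.8806)]  |A|=698.041
5. ⊥bis P3·P4 via (15.105,31.875): [(15.9749, 32.6227) (27.7952, 42.7817) (0, 70.4227) (0, 29.8806)]  |A|=628.3765
6. ⊥bis P3·P5 via (10.525,50.8): [(15.9749, 32.6227) (20.4049, 36.4301) (0, 66.1081) (0, 29.8806)]  |A|=393.9482
7. ⊥bis P3·P6 via (8.475,44.71): [(5.7564, 30.8687) (9.8609, 51.7659) (0, 66.1081) (0, 29.8806)]  |A|=236.7364
8. canonical 4-gon: [(5.7564, 30.8687) (9.8609, 51.7659) (0, 66.1081) (0, 29.8806)]
9. shoelace: 236.7364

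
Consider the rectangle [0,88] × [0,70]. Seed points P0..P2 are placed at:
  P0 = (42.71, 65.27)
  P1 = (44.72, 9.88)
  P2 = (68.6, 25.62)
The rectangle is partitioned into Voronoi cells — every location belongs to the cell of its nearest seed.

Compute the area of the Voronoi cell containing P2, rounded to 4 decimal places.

Area of P2's cell: 1846.8435

1. box [0,88]×[0,70]: [(0, 0) (88, 0) (88, 70) (0, 70)]
2. ⊥bis P2·P0 via (55.655,45.445): [(0, 9.1043) (0, 0) (88, 0) (88, 66.5651)]  |A|=3329.4546
3. ⊥bis P2·P1 via (56.66,17.75): [(43.5956, 37.5707) (68.3595, 0) (88, 0) (88, 66.5651)]  |A|=1846.8435
4. canonical 4-gon: [(43.5956, 37.5707) (68.3595, 0) (88, 0) (88, 66.5651)]
5. shoelace: 1846.8435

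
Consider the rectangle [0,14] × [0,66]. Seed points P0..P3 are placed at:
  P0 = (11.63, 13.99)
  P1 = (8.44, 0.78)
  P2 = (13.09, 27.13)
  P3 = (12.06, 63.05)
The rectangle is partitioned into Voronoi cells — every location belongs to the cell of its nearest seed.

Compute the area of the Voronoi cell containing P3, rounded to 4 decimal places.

Area of P3's cell: 294.9781

1. box [0,14]×[0,66]: [(0, 0) (14, 0) (14, 66) (0, 66)]
2. ⊥bis P3·P0 via (11.845,38.52): [(0, 38.6238) (14, 38.5011) (14, 66) (0, 66)]  |A|=384.1255
3. ⊥bis P3·P1 via (10.25,31.915): [(0, 38.6238) (14, 38.5011) (14, 66) (0, 66)]  |A|=384.1255
4. ⊥bis P3·P2 via (12.575,45.09): [(0, 44.7294) (14, 45.1309) (14, 66) (0, 66)]  |A|=294.9781
5. canonical 4-gon: [(0, 44.7294) (14, 45.1309) (14, 66) (0, 66)]
6. shoelace: 294.9781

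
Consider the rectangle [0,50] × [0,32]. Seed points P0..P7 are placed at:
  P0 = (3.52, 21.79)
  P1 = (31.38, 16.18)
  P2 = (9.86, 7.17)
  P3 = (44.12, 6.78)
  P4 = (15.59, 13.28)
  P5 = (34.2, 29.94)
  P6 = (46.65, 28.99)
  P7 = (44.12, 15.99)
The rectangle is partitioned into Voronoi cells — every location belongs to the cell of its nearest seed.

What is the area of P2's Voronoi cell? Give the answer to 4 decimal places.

Area of P2's cell: 220.9756

1. box [0,50]×[0,32]: [(0, 0) (50, 0) (50, 32) (0, 32)]
2. ⊥bis P2·P0 via (6.69,14.48): [(0, 11.5789) (0, 0) (50, 0) (50, 32) (47.091, 32)]  |A|=1119.1741
3. ⊥bis P2·P1 via (20.62,11.675): [(17.4855, 19.1615) (0, 11.5789) (0, 0) (25.5081, 0)]  |A|=345.6182
4. ⊥bis P2·P3 via (26.99,6.975): [(17.4855, 19.1615) (0, 11.5789) (0, 0) (25.5081, 0)]  |A|=345.6182
5. ⊥bis P2·P4 via (12.725,10.225): [(7.7142, 14.9242) (0, 11.5789) (0, 0) (23.6281, 0)]  |A|=220.9756
6. ⊥bis P2·P5 via (22.03,18.555): [(7.7142, 14.9242) (0, 11.5789) (0, 0) (23.6281, 0)]  |A|=220.9756
7. ⊥bis P2·P6 via (28.255,18.08): [(7.7142, 14.9242) (0, 11.5789) (0, 0) (23.6281, 0)]  |A|=220.9756
8. ⊥bis P2·P7 via (26.99,11.58): [(7.7142, 14.9242) (0, 11.5789) (0, 0) (23.6281, 0)]  |A|=220.9756
9. canonical 4-gon: [(7.7142, 14.9242) (0, 11.5789) (0, 0) (23.6281, 0)]
10. shoelace: 220.9756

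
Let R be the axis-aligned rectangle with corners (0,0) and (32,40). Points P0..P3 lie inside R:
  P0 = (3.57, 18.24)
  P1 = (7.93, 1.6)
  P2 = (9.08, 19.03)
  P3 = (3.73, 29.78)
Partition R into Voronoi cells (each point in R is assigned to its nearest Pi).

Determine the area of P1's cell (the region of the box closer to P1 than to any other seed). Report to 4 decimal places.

Area of P1's cell: 305.0100

1. box [0,32]×[0,40]: [(0, 0) (32, 0) (32, 40) (0, 40)]
2. ⊥bis P1·P0 via (5.75,9.92): [(0, 8.4134) (0, 0) (32, 0) (32, 16.798)]  |A|=403.3823
3. ⊥bis P1·P2 via (8.505,10.315): [(7.5085, 10.3807) (0, 8.4134) (0, 0) (32, 0) (32, 8.7648)]  |A|=305.01
4. ⊥bis P1·P3 via (5.83,15.69): [(7.5085, 10.3807) (0, 8.4134) (0, 0) (32, 0) (32, 8.7648)]  |A|=305.01
5. canonical 5-gon: [(7.5085, 10.3807) (0, 8.4134) (0, 0) (32, 0) (32, 8.7648)]
6. shoelace: 305.01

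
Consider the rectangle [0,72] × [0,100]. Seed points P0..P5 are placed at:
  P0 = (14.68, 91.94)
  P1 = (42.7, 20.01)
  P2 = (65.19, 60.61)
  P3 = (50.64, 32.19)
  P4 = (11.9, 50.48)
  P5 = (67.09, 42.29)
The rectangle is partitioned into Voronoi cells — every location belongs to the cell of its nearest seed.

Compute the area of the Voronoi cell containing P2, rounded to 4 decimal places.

Area of P2's cell: 1429.1406

1. box [0,72]×[0,100]: [(0, 0) (72, 0) (72, 100) (0, 100)]
2. ⊥bis P2·P0 via (39.935,76.275): [(0, 11.8921) (0, 0) (72, 0) (72, 100) (54.651, 100)]  |A|=4792.4079
3. ⊥bis P2·P1 via (53.945,40.31): [(26.9144, 55.2833) (72, 30.3086) (72, 100) (54.651, 100)]  |A|=1958.9333
4. ⊥bis P2·P3 via (57.915,46.4): [(30.2041, 60.587) (72, 39.189) (72, 100) (54.651, 100)]  |A|=1612.7134
5. ⊥bis P2·P4 via (38.545,55.545): [(35.8548, 69.697) (38.3825, 56.3999) (72, 39.189) (72, 100) (54.651, 100)]  |A|=1563.6311
6. ⊥bis P2·P5 via (66.14,51.45): [(35.8548, 69.697) (38.3825, 56.3999) (51.0981, 49.89) (72, 52.0578) (72, 100) (54.651, 100)]  |A|=1429.1406
7. canonical 6-gon: [(35.8548, 69.697) (38.3825, 56.3999) (51.0981, 49.89) (72, 52.0578) (72, 100) (54.651, 100)]
8. shoelace: 1429.1406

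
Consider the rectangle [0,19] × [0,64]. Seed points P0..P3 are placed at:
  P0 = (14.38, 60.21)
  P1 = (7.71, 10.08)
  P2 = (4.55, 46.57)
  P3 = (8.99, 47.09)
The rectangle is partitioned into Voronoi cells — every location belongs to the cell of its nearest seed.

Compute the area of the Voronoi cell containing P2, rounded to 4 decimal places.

1. box [0,19]×[0,64]: [(0, 0) (19, 0) (19, 64) (0, 64)]
2. ⊥bis P2·P0 via (9.465,53.39): [(0, 60.2112) (0, 0) (19, 0) (19, 46.5184)]  |A|=1013.9308
3. ⊥bis P2·P1 via (6.13,28.325): [(0, 60.2112) (0, 27.7941) (19, 29.4395) (19, 46.5184)]  |A|=470.2108
4. ⊥bis P2·P3 via (6.77,46.83): [(5.6825, 56.116) (0, 60.2112) (0, 27.7941) (8.9091, 28.5657)]  |A|=216.0726
5. canonical 4-gon: [(5.6825, 56.116) (0, 60.2112) (0, 27.7941) (8.9091, 28.5657)]
6. shoelace: 216.0726

Area of P2's cell: 216.0726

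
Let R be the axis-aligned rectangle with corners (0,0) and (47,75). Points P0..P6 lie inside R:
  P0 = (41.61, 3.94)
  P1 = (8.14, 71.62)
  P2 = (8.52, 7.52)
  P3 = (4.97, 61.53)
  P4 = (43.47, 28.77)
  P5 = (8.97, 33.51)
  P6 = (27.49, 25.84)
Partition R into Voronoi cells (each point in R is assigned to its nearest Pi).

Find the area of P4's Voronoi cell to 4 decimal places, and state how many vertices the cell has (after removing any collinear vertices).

Area of P4's cell: 598.0106 (5 vertices)

1. box [0,47]×[0,75]: [(0, 0) (47, 0) (47, 75) (0, 75)]
2. ⊥bis P4·P0 via (42.54,16.355): [(0, 19.5416) (47, 16.0209) (47, 75) (0, 75)]  |A|=2689.2801
3. ⊥bis P4·P1 via (25.805,50.195): [(0, 28.9187) (0, 19.5416) (47, 16.0209) (47, 67.6704)]  |A|=1434.1224
4. ⊥bis P4·P2 via (25.995,18.145): [(12.9517, 39.5974) (26.3458, 17.5681) (47, 16.0209) (47, 67.6704)]  |A|=1096.4258
5. ⊥bis P4·P3 via (24.22,45.15): [(34.8789, 57.6764) (15.6787, 35.1122) (26.3458, 17.5681) (47, 16.0209) (47, 67.6704)]  |A|=1022.6008
6. ⊥bis P4·P5 via (26.22,31.14): [(34.8789, 57.6764) (28.9006, 50.6507) (24.7222, 20.2384) (26.3458, 17.5681) (47, 16.0209) (47, 67.6704)]  |A|=854.01
7. ⊥bis P4·P6 via (35.48,27.305): [(34.8789, 57.6764) (30.7919, 52.8734) (37.4174, 16.7387) (47, 16.0209) (47, 67.6704)]  |A|=598.0106
8. canonical 5-gon: [(34.8789, 57.6764) (30.7919, 52.8734) (37.4174, 16.7387) (47, 16.0209) (47, 67.6704)]
9. shoelace: 598.0106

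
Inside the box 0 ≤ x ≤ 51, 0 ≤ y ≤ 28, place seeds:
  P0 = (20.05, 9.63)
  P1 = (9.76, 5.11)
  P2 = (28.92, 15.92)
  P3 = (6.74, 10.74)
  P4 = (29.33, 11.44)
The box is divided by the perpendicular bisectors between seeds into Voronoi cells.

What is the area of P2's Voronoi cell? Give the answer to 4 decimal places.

1. box [0,51]×[0,28]: [(0, 0) (51, 0) (51, 28) (0, 28)]
2. ⊥bis P2·P0 via (24.485,12.775): [(33.5442, 0) (51, 0) (51, 28) (13.6885, 28)]  |A|=766.7432
3. ⊥bis P2·P1 via (19.34,10.515): [(33.5442, 0) (51, 0) (51, 28) (13.6885, 28)]  |A|=766.7432
4. ⊥bis P2·P3 via (17.83,13.33): [(14.7552, 26.4957) (33.5442, 0) (51, 0) (51, 28) (14.4039, 28)]  |A|=766.2051
5. ⊥bis P2·P4 via (29.125,13.68): [(14.7552, 26.4957) (24.1651, 13.2261) (51, 15.682) (51, 28) (14.4039, 28)]  |A|=440.3573
6. canonical 5-gon: [(14.7552, 26.4957) (24.1651, 13.2261) (51, 15.682) (51, 28) (14.4039, 28)]
7. shoelace: 440.3573

Area of P2's cell: 440.3573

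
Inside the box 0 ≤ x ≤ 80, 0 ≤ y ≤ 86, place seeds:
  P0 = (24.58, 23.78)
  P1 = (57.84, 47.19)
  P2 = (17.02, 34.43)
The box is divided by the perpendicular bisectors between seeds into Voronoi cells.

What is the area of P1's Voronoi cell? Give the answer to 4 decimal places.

1. box [0,80]×[0,86]: [(0, 0) (80, 0) (80, 86) (0, 86)]
2. ⊥bis P1·P0 via (41.21,35.485): [(66.1861, 0) (80, 0) (80, 86) (5.6551, 86)]  |A|=3790.8302
3. ⊥bis P1·P2 via (37.43,40.81): [(37.4044, 40.8918) (66.1861, 0) (80, 0) (80, 86) (23.304, 86)]  |A|=3392.7757
4. canonical 5-gon: [(37.4044, 40.8918) (66.1861, 0) (80, 0) (80, 86) (23.304, 86)]
5. shoelace: 3392.7757

Area of P1's cell: 3392.7757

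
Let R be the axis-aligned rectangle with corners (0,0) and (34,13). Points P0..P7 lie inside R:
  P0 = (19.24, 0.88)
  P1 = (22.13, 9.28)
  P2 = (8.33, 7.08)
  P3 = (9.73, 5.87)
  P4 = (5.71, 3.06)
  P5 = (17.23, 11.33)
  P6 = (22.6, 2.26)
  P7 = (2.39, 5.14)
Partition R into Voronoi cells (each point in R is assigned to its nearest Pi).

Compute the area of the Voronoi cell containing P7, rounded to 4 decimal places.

1. box [0,34]×[0,13]: [(0, 0) (34, 0) (34, 13) (0, 13)]
2. ⊥bis P7·P0 via (10.815,3.01): [(0, 0) (10.054, 0) (13.3407, 13) (0, 13)]  |A|=152.0654
3. ⊥bis P7·P1 via (12.26,7.21): [(0, 0) (10.054, 0) (12.0863, 8.0384) (11.0457, 13) (0, 13)]  |A|=146.372
4. ⊥bis P7·P2 via (5.36,6.11): [(0, 0) (7.3555, 0) (3.1097, 13) (0, 13)]  |A|=68.0241
5. ⊥bis P7·P3 via (6.06,5.505): [(0, 0) (6.6075, 0) (6.28, 3.2932) (3.1097, 13) (0, 13)]  |A|=66.7925
6. ⊥bis P7·P4 via (4.05,4.1): [(0, 0) (1.4813, 0) (5.3426, 6.1632) (3.1097, 13) (0, 13)]  |A|=49.9222
7. ⊥bis P7·P5 via (9.81,8.235): [(0, 0) (1.4813, 0) (5.3426, 6.1632) (3.1097, 13) (0, 13)]  |A|=49.9222
8. ⊥bis P7·P6 via (12.495,3.7): [(0, 0) (1.4813, 0) (5.3426, 6.1632) (3.1097, 13) (0, 13)]  |A|=49.9222
9. canonical 5-gon: [(0, 0) (1.4813, 0) (5.3426, 6.1632) (3.1097, 13) (0, 13)]
10. shoelace: 49.9222

Area of P7's cell: 49.9222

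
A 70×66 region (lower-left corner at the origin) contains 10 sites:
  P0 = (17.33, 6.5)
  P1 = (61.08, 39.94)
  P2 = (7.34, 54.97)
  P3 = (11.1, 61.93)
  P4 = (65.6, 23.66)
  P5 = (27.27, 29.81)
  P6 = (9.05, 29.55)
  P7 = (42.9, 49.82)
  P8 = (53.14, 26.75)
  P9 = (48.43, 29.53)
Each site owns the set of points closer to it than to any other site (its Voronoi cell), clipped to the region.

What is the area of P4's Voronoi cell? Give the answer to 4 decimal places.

1. box [0,70]×[0,66]: [(0, 0) (70, 0) (70, 66) (0, 66)]
2. ⊥bis P4·P0 via (41.465,15.08): [(46.8259, 0) (70, 0) (70, 66) (23.3629, 66)]  |A|=2303.7673
3. ⊥bis P4·P1 via (63.34,31.8): [(38.0201, 24.7702) (46.8259, 0) (70, 0) (70, 33.6491)]  |A|=825.0591
4. ⊥bis P4·P2 via (36.47,39.315): [(38.0201, 24.7702) (46.8259, 0) (70, 0) (70, 33.6491)]  |A|=825.0591
5. ⊥bis P4·P3 via (38.35,42.795): [(38.0201, 24.7702) (46.8259, 0) (70, 0) (70, 33.6491)]  |A|=825.0591
6. ⊥bis P4·P5 via (46.435,26.735): [(46.4974, 27.1238) (43.6009, 9.0717) (46.8259, 0) (70, 0) (70, 33.6491)]  |A|=751.9518
7. ⊥bis P4·P6 via (37.325,26.605): [(46.4974, 27.1238) (43.6009, 9.0717) (46.8259, 0) (70, 0) (70, 33.6491)]  |A|=751.9518
8. ⊥bis P4·P7 via (54.25,36.74): [(46.4974, 27.1238) (43.6009, 9.0717) (46.8259, 0) (70, 0) (70, 33.6491)]  |A|=751.9518
9. ⊥bis P4·P8 via (59.37,25.205): [(60.8329, 31.1039) (53.1193, 0) (70, 0) (70, 33.6491)]  |A|=416.76
10. ⊥bis P4·P9 via (57.015,26.595): [(60.8329, 31.1039) (53.1193, 0) (70, 0) (70, 33.6491)]  |A|=416.76
11. canonical 4-gon: [(60.8329, 31.1039) (53.1193, 0) (70, 0) (70, 33.6491)]
12. shoelace: 416.76

Area of P4's cell: 416.7600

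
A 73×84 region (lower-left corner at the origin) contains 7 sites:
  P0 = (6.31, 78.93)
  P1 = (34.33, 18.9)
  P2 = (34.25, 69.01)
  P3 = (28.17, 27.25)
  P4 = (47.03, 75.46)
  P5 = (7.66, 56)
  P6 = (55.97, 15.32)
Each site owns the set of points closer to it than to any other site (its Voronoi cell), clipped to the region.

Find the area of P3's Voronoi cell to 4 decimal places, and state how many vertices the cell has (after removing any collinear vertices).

Area of P3's cell: 1201.8063 (5 vertices)

1. box [0,73]×[0,84]: [(0, 0) (73, 0) (73, 84) (0, 84)]
2. ⊥bis P3·P0 via (17.24,53.09): [(0, 45.7977) (0, 0) (73, 0) (73, 76.6758)]  |A|=4470.2821
3. ⊥bis P3·P1 via (31.25,23.075): [(0, 45.7977) (0, 0.0211) (73, 53.875) (73, 76.6758)]  |A|=2503.0742
4. ⊥bis P3·P2 via (31.21,48.13): [(12.0938, 50.9132) (0, 45.7977) (0, 0.0211) (59.608, 43.9954)]  |A|=1527.6872
5. ⊥bis P3·P4 via (37.6,51.355): [(54.5184, 44.7364) (12.0938, 50.9132) (0, 45.7977) (0, 0.0211) (58.5007, 43.1785)]  |A|=1525.1981
6. ⊥bis P3·P5 via (17.915,41.625): [(54.5184, 44.7364) (27.7413, 48.635) (0, 28.8446) (0, 0.0211) (58.5007, 43.1785)]  |A|=1236.2487
7. ⊥bis P3·P6 via (42.07,21.285): [(52.2741, 45.0632) (27.7413, 48.635) (0, 28.8446) (0, 0.0211) (48.2062, 35.584)]  |A|=1201.8063
8. canonical 5-gon: [(52.2741, 45.0632) (27.7413, 48.635) (0, 28.8446) (0, 0.0211) (48.2062, 35.584)]
9. shoelace: 1201.8063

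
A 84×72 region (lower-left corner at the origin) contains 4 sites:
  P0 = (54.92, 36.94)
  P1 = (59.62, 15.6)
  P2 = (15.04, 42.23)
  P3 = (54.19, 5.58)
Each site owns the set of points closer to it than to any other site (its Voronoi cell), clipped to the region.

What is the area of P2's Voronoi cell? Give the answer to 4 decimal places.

1. box [0,84]×[0,72]: [(0, 0) (84, 0) (84, 72) (0, 72)]
2. ⊥bis P2·P0 via (34.98,39.585): [(0, 0) (29.7291, 0) (39.2798, 72) (0, 72)]  |A|=2484.3209
3. ⊥bis P2·P1 via (37.33,28.915): [(0, 0) (20.0575, 0) (32.4898, 20.8123) (39.2798, 72) (0, 72)]  |A|=2383.6767
4. ⊥bis P2·P3 via (34.615,23.905): [(0, 0) (12.2365, 0) (32.617, 21.7707) (39.2798, 72) (0, 72)]  |A|=2293.9077
5. canonical 5-gon: [(0, 0) (12.2365, 0) (32.617, 21.7707) (39.2798, 72) (0, 72)]
6. shoelace: 2293.9077

Area of P2's cell: 2293.9077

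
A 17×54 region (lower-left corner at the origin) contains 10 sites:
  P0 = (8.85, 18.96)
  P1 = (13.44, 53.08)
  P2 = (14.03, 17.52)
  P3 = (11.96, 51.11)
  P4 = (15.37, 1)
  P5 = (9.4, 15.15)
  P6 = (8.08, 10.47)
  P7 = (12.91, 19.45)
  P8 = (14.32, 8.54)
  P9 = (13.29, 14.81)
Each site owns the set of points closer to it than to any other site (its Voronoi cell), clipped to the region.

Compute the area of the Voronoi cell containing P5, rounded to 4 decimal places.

1. box [0,17]×[0,54]: [(0, 0) (17, 0) (17, 54) (0, 54)]
2. ⊥bis P5·P0 via (9.125,17.055): [(0, 15.7377) (0, 0) (17, 0) (17, 18.1918)]  |A|=288.4012
3. ⊥bis P5·P1 via (11.42,34.115): [(0, 15.7377) (0, 0) (17, 0) (17, 18.1918)]  |A|=288.4012
4. ⊥bis P5·P2 via (11.715,16.335): [(11.1936, 17.3536) (0, 15.7377) (0, 0) (17, 0) (17, 6.0103)]  |A|=253.0358
5. ⊥bis P5·P3 via (10.68,33.13): [(11.1936, 17.3536) (0, 15.7377) (0, 0) (17, 0) (17, 6.0103)]  |A|=253.0358
6. ⊥bis P5·P4 via (12.385,8.075): [(15.3112, 9.3096) (11.1936, 17.3536) (0, 15.7377) (0, 2.8497)]  |A|=147.0133
7. ⊥bis P5·P6 via (8.74,12.81): [(14.3258, 11.2345) (11.1936, 17.3536) (0, 15.7377) (0, 15.2751)]  |A|=40.0917
8. ⊥bis P5·P7 via (11.155,17.3): [(14.3258, 11.2345) (11.2684, 17.2074) (11.105, 17.3408) (0, 15.7377) (0, 15.2751)]  |A|=40.0848
9. ⊥bis P5·P8 via (11.86,11.845): [(11.9428, 11.9066) (13.4193, 13.0056) (11.2684, 17.2074) (11.105, 17.3408) (0, 15.7377) (0, 15.2751)]  |A|=38.2792
10. ⊥bis P5·P9 via (11.345,14.98): [(11.0972, 12.1451) (11.5001, 16.7548) (11.2684, 17.2074) (11.105, 17.3408) (0, 15.7377) (0, 15.2751)]  |A|=32.4599
11. canonical 6-gon: [(11.0972, 12.1451) (11.5001, 16.7548) (11.2684, 17.2074) (11.105, 17.3408) (0, 15.7377) (0, 15.2751)]
12. shoelace: 32.4599

Area of P5's cell: 32.4599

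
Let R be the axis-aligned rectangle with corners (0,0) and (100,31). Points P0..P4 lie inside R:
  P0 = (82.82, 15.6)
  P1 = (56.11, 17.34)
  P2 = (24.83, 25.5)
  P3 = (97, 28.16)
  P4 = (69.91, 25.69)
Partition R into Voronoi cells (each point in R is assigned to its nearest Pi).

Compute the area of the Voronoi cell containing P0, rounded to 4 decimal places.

Area of P0's cell: 626.5831

1. box [0,100]×[0,31]: [(0, 0) (100, 0) (100, 31) (0, 31)]
2. ⊥bis P0·P1 via (69.465,16.47): [(68.3921, 0) (100, 0) (100, 31) (70.4115, 31)]  |A|=948.5439
3. ⊥bis P0·P2 via (53.825,20.55): [(68.3921, 0) (100, 0) (100, 31) (70.4115, 31)]  |A|=948.5439
4. ⊥bis P0·P3 via (89.91,21.88): [(68.3921, 0) (100, 0) (100, 10.4886) (81.8319, 31) (70.4115, 31)]  |A|=762.2173
5. ⊥bis P0·P4 via (76.365,20.645): [(69.1343, 11.3934) (68.3921, 0) (100, 0) (100, 10.4886) (83.2271, 29.4249)]  |A|=626.5831
6. canonical 5-gon: [(69.1343, 11.3934) (68.3921, 0) (100, 0) (100, 10.4886) (83.2271, 29.4249)]
7. shoelace: 626.5831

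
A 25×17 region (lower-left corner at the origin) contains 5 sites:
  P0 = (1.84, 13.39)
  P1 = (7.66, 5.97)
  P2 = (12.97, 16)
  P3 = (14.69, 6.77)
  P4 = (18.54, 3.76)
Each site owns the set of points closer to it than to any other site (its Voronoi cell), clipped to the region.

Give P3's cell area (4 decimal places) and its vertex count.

1. box [0,25]×[0,17]: [(0, 0) (25, 0) (25, 17) (0, 17)]
2. ⊥bis P3·P0 via (8.265,10.08): [(3.072, 0) (25, 0) (25, 17) (11.83, 17)]  |A|=298.3326
3. ⊥bis P3·P1 via (11.175,6.37): [(10.3027, 14.0354) (11.8999, 0) (25, 0) (25, 17) (11.83, 17)]  |A|=236.3816
4. ⊥bis P3·P2 via (13.83,11.385): [(10.6713, 10.7964) (11.8999, 0) (25, 0) (25, 13.4665)]  |A|=167.1958
5. ⊥bis P3·P4 via (16.615,5.265): [(22.6906, 13.0362) (10.6713, 10.7964) (11.8999, 0) (12.4987, 0)]  |A|=70.1619
6. canonical 4-gon: [(22.6906, 13.0362) (10.6713, 10.7964) (11.8999, 0) (12.4987, 0)]
7. shoelace: 70.1619

Area of P3's cell: 70.1619 (4 vertices)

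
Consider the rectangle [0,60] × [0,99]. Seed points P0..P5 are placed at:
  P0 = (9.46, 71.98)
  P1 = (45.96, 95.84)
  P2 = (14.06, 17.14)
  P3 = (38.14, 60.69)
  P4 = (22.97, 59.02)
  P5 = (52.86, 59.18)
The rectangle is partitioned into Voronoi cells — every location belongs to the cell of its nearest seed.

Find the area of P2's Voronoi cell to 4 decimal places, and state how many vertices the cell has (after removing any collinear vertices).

1. box [0,60]×[0,99]: [(0, 0) (60, 0) (60, 99) (0, 99)]
2. ⊥bis P2·P0 via (11.76,44.56): [(0, 43.5736) (0, 0) (60, 0) (60, 48.6064)]  |A|=2765.3987
3. ⊥bis P2·P1 via (30.01,56.49): [(51.2668, 47.8738) (0, 43.5736) (0, 0) (60, 0) (60, 44.334)]  |A|=2746.7426
4. ⊥bis P2·P3 via (26.1,38.915): [(15.3466, 44.8608) (0, 43.5736) (0, 0) (60, 0) (60, 20.1708)]  |A|=2130.5249
5. ⊥bis P2·P4 via (18.515,38.08): [(33.2984, 34.9348) (0, 42.0191) (0, 0) (60, 0) (60, 20.1708)]  |A|=2016.9242
6. ⊥bis P2·P5 via (33.46,38.16): [(42.4182, 29.8922) (33.2984, 34.9348) (0, 42.0191) (0, 0) (60, 0) (60, 13.6654)]  |A|=1959.7364
7. canonical 6-gon: [(42.4182, 29.8922) (33.2984, 34.9348) (0, 42.0191) (0, 0) (60, 0) (60, 13.6654)]
8. shoelace: 1959.7364

Area of P2's cell: 1959.7364 (6 vertices)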